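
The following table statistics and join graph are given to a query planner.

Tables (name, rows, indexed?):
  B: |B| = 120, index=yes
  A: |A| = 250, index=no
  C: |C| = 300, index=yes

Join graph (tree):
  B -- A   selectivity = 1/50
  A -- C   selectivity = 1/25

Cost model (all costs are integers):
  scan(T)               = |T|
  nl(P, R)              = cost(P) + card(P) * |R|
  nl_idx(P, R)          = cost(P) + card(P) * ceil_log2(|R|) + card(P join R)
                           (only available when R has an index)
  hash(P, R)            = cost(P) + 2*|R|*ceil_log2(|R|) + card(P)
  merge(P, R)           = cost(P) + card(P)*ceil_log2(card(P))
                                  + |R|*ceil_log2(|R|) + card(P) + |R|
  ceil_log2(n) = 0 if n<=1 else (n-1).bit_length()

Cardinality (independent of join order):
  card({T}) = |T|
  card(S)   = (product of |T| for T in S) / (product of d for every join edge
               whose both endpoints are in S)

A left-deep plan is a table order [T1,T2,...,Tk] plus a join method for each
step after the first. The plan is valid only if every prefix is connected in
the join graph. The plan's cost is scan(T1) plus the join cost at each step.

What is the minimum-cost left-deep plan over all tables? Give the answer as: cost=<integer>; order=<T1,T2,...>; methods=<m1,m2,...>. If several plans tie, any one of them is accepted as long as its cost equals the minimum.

Selinger DP (subsets sized 1..n):
  {B}: scan cost=120, card=120
  {A}: scan cost=250, card=250
  {C}: scan cost=300, card=300
  {AB}: card=600; try (B,hash)→2180, (B,nl_idx)→2600, (A,merge)→3330, (B,merge)→3460, (A,hash)→4240, (A,nl)→30120 …(+1); best=2180 via (B,hash)
  {AC}: card=3000; try (A,hash)→4600, (C,merge)→5500, (C,nl_idx)→5500, (A,merge)→5550, (C,hash)→5900, (C,nl)→75250 …(+1); best=4600 via (A,hash)
  {ABC}: card=7200; try (C,hash)→8180, (B,hash)→9280, (C,merge)→11780, (C,nl_idx)→14780, (B,nl_idx)→32800, (B,merge)→44560 …(+2); best=8180 via (C,hash)

cost=8180; order=A,B,C; methods=hash,hash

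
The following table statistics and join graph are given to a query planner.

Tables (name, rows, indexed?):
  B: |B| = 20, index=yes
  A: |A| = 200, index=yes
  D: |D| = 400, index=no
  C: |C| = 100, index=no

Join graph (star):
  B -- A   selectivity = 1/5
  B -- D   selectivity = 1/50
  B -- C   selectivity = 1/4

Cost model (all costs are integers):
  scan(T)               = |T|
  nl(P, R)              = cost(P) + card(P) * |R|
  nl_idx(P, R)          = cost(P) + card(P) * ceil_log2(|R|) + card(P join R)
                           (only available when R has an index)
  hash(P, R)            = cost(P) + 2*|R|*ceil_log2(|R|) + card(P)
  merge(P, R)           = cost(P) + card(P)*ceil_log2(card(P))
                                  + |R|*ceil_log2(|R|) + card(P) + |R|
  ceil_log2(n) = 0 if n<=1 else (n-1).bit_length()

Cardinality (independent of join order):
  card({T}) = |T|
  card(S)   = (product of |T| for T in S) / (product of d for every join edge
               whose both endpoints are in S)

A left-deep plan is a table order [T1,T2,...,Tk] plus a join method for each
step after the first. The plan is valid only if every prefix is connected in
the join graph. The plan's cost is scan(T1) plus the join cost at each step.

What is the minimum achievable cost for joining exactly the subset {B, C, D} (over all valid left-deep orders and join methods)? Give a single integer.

Selinger DP over subsets of {B,C,D}:
  {B}: scan cost=20, card=20
  {D}: scan cost=400, card=400
  {C}: scan cost=100, card=100
  {BD}: card=160; try (B,hash)→1000, (B,nl_idx)→2560, (D,merge)→4140, (B,merge)→4520, (D,hash)→7240, (D,nl)→8020 …(+1); best=1000 via (B,hash)
  {BC}: card=500; try (B,hash)→400, (C,merge)→940, (B,merge)→1020, (B,nl_idx)→1100, (C,hash)→1440, (C,nl)→2020 …(+1); best=400 via (B,hash)
  {BCD}: card=4000; try (C,hash)→2560, (C,merge)→3240, (D,hash)→8100, (D,merge)→9400, (C,nl)→17000, (D,nl)→200400; best=2560 via (C,hash)

2560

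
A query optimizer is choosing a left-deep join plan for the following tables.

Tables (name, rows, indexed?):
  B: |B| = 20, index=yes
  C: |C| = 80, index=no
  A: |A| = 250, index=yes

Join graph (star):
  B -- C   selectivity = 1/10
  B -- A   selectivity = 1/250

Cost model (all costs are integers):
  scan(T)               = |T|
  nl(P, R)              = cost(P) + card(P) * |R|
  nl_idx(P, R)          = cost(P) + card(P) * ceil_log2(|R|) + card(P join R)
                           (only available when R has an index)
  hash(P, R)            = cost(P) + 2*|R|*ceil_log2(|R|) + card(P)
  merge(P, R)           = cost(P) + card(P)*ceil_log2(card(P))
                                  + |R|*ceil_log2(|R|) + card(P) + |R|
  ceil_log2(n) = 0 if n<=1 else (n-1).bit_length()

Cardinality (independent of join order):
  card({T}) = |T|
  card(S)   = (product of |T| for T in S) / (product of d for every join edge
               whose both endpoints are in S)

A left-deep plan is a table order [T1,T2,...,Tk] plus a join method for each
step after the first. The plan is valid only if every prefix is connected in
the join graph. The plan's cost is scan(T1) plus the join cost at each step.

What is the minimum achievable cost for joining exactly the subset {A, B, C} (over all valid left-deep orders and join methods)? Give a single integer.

Selinger DP over subsets of {A,B,C}:
  {B}: scan cost=20, card=20
  {C}: scan cost=80, card=80
  {A}: scan cost=250, card=250
  {BC}: card=160; try (B,hash)→360, (B,nl_idx)→640, (C,merge)→780, (B,merge)→840, (C,hash)→1160, (C,nl)→1620 …(+1); best=360 via (B,hash)
  {AB}: card=20; try (A,nl_idx)→200, (B,hash)→700, (B,nl_idx)→1520, (A,merge)→2390, (B,merge)→2620, (A,hash)→4040 …(+2); best=200 via (A,nl_idx)
  {ABC}: card=160; try (C,merge)→960, (C,hash)→1340, (C,nl)→1800, (A,nl_idx)→1800, (A,merge)→4050, (A,hash)→4520 …(+1); best=960 via (C,merge)

960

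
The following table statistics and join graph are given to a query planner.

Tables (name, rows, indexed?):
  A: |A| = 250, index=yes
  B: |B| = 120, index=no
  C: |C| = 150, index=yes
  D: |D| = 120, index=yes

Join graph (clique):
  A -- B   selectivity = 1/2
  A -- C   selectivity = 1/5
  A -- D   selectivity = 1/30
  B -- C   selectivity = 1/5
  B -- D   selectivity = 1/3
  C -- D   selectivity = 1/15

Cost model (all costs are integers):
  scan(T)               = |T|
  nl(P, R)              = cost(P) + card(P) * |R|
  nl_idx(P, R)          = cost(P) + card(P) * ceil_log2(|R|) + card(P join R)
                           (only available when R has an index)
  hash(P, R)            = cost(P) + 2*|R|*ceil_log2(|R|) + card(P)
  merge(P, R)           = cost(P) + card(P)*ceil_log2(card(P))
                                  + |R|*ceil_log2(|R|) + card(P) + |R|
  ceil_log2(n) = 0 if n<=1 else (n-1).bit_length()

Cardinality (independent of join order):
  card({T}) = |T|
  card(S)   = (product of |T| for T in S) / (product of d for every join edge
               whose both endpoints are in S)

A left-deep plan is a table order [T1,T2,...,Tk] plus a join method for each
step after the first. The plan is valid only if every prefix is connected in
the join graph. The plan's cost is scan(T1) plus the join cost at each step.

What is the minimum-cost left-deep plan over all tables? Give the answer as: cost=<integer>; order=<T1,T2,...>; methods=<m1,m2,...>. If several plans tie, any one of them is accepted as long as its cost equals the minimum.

cost=9160; order=D,A,C,B; methods=nl_idx,hash,hash

Selinger DP (subsets sized 1..n):
  {A}: scan cost=250, card=250
  {B}: scan cost=120, card=120
  {C}: scan cost=150, card=150
  {D}: scan cost=120, card=120
  {AB}: card=15000; try (B,hash)→2180, (A,merge)→3330, (B,merge)→3460, (A,hash)→4240, (A,nl_idx)→16080, (A,nl)→30120 …(+1); best=2180 via (B,hash)
  {AC}: card=7500; try (C,hash)→2900, (A,merge)→3750, (C,merge)→3850, (A,hash)→4300, (A,nl_idx)→8850, (C,nl_idx)→9750 …(+2); best=2900 via (C,hash)
  {AD}: card=1000; try (A,nl_idx)→2080, (D,hash)→2180, (D,nl_idx)→3000, (A,merge)→3330, (D,merge)→3460, (A,hash)→4240 …(+2); best=2080 via (A,nl_idx)
  {BC}: card=3600; try (B,hash)→1980, (C,merge)→2430, (B,merge)→2460, (C,hash)→2640, (C,nl_idx)→4680, (C,nl)→18120 …(+1); best=1980 via (B,hash)
  {BD}: card=4800; try (D,hash)→1920, (B,hash)→1920, (D,merge)→2040, (B,merge)→2040, (D,nl_idx)→5760, (D,nl)→14520 …(+1); best=1920 via (D,hash)
  {CD}: card=1200; try (D,hash)→1980, (C,nl_idx)→2280, (D,nl_idx)→2400, (C,merge)→2430, (D,merge)→2460, (C,hash)→2640 …(+2); best=1980 via (D,hash)
  {ABC}: card=90000; try (A,hash)→9580, (B,hash)→12080, (C,hash)→19580, (A,merge)→51030, (B,merge)→108860, (A,nl_idx)→120780 …(+5); best=9580 via (A,hash)
  {ABD}: card=20000; try (B,hash)→4760, (A,hash)→10720, (B,merge)→14040, (D,hash)→18860, (A,nl_idx)→60320, (A,merge)→71370 …(+5); best=4760 via (B,hash)
  {ACD}: card=2000; try (C,hash)→5480, (A,hash)→7180, (D,hash)→12080, (C,nl_idx)→12080, (A,nl_idx)→13580, (C,merge)→14430 …(+6); best=5480 via (C,hash)
  {BCD}: card=9600; try (B,hash)→4860, (D,hash)→7260, (C,hash)→9120, (B,merge)→17340, (D,nl_idx)→36780, (D,merge)→49740 …(+5); best=4860 via (B,hash)
  {ABCD}: card=8000; try (B,hash)→9160, (A,hash)→18460, (C,hash)→27160, (B,merge)→30440, (A,nl_idx)→89660, (D,hash)→101260 …(+9); best=9160 via (B,hash)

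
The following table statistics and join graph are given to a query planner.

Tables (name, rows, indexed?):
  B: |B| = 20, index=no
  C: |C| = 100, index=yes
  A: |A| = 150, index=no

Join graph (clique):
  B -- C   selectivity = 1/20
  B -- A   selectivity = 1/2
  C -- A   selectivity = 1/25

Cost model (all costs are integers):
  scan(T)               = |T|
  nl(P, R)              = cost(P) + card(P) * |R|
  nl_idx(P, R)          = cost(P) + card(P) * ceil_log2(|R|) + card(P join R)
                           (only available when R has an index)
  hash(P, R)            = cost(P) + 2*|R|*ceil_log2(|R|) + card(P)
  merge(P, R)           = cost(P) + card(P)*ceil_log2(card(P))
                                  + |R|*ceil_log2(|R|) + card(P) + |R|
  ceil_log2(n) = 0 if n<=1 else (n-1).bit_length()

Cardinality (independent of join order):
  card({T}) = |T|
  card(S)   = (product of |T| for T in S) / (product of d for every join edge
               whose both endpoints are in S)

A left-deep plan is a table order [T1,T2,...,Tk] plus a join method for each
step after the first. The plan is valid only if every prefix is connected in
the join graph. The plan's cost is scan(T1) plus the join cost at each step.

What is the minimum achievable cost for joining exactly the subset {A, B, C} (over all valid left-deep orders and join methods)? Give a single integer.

2410

Selinger DP over subsets of {A,B,C}:
  {B}: scan cost=20, card=20
  {C}: scan cost=100, card=100
  {A}: scan cost=150, card=150
  {BC}: card=100; try (C,nl_idx)→260, (B,hash)→400, (C,merge)→940, (B,merge)→1020, (C,hash)→1440, (C,nl)→2020 …(+1); best=260 via (C,nl_idx)
  {AB}: card=1500; try (B,hash)→500, (A,merge)→1490, (B,merge)→1620, (A,hash)→2440, (A,nl)→3020, (B,nl)→3150; best=500 via (B,hash)
  {AC}: card=600; try (C,hash)→1700, (C,nl_idx)→1800, (A,merge)→2250, (C,merge)→2300, (A,hash)→2600, (A,nl)→15100 …(+1); best=1700 via (C,hash)
  {ABC}: card=300; try (A,merge)→2410, (B,hash)→2500, (A,hash)→2760, (C,hash)→3400, (B,merge)→8420, (C,nl_idx)→11300 …(+4); best=2410 via (A,merge)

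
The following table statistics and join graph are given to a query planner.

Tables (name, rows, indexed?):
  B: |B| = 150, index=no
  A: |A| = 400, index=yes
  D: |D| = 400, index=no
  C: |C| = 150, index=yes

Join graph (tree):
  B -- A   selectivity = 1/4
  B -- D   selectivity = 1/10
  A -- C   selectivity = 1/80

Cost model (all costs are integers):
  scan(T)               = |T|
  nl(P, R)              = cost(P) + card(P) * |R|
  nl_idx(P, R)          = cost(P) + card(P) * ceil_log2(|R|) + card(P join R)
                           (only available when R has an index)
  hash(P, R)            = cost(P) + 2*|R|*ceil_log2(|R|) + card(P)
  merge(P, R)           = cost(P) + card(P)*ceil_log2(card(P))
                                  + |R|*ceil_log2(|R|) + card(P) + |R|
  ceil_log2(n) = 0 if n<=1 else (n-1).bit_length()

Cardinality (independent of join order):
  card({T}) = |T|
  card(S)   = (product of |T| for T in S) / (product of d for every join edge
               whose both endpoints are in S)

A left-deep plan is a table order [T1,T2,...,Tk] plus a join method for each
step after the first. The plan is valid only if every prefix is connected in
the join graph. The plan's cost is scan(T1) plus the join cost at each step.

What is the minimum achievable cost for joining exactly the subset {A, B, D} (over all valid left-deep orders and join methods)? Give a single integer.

Selinger DP over subsets of {A,B,D}:
  {B}: scan cost=150, card=150
  {A}: scan cost=400, card=400
  {D}: scan cost=400, card=400
  {AB}: card=15000; try (B,hash)→3200, (A,merge)→5500, (B,merge)→5750, (A,hash)→7500, (A,nl_idx)→16500, (A,nl)→60150 …(+1); best=3200 via (B,hash)
  {BD}: card=6000; try (B,hash)→3200, (D,merge)→5500, (B,merge)→5750, (D,hash)→7500, (D,nl)→60150, (B,nl)→60400; best=3200 via (B,hash)
  {ABD}: card=600000; try (A,hash)→16400, (D,hash)→25400, (A,merge)→91200, (D,merge)→232200, (A,nl_idx)→657200, (A,nl)→2403200 …(+1); best=16400 via (A,hash)

16400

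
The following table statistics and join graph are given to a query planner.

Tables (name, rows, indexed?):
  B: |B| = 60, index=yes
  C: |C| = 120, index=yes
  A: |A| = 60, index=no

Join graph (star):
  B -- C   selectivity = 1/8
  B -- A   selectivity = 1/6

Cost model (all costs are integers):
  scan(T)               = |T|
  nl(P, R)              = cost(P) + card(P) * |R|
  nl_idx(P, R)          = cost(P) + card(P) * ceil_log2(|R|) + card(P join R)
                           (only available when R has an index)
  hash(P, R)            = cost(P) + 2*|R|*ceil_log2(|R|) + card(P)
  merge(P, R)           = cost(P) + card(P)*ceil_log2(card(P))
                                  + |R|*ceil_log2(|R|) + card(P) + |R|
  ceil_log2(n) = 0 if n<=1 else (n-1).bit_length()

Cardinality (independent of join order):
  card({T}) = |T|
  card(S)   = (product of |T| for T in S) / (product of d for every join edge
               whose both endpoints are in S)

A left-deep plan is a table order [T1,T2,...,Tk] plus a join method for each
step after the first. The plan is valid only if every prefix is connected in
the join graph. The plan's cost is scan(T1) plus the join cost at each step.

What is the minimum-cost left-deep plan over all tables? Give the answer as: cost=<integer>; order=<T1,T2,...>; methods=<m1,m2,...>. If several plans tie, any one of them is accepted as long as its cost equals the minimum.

cost=2580; order=C,B,A; methods=hash,hash

Selinger DP (subsets sized 1..n):
  {B}: scan cost=60, card=60
  {C}: scan cost=120, card=120
  {A}: scan cost=60, card=60
  {BC}: card=900; try (B,hash)→960, (C,nl_idx)→1380, (C,merge)→1440, (B,merge)→1500, (B,nl_idx)→1740, (C,hash)→1800 …(+2); best=960 via (B,hash)
  {AB}: card=600; try (B,hash)→840, (A,hash)→840, (B,merge)→900, (A,merge)→900, (B,nl_idx)→1020, (B,nl)→3660 …(+1); best=840 via (B,hash)
  {ABC}: card=9000; try (A,hash)→2580, (C,hash)→3120, (C,merge)→8400, (A,merge)→11280, (C,nl_idx)→14040, (A,nl)→54960 …(+1); best=2580 via (A,hash)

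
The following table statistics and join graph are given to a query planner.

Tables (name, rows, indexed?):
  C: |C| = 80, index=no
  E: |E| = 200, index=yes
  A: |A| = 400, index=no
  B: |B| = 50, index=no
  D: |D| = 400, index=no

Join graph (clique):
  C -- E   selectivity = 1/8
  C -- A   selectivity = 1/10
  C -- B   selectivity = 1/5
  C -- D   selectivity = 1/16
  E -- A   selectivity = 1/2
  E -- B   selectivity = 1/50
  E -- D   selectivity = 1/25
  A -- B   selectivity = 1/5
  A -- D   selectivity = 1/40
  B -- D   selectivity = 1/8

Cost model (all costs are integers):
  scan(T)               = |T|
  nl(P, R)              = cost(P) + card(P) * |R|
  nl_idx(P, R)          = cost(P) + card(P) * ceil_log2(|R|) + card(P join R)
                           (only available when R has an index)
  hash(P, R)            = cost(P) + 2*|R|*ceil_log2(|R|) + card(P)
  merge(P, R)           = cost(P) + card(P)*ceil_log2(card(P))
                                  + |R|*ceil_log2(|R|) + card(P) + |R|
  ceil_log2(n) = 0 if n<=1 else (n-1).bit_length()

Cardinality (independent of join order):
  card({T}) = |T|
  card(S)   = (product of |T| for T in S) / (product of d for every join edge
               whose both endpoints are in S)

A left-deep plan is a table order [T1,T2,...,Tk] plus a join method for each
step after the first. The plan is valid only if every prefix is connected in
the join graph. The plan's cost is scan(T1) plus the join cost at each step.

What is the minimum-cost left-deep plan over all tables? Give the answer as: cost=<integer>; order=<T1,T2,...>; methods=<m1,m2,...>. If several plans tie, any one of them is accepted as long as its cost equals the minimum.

Selinger DP (subsets sized 1..n):
  {C}: scan cost=80, card=80
  {E}: scan cost=200, card=200
  {A}: scan cost=400, card=400
  {B}: scan cost=50, card=50
  {D}: scan cost=400, card=400
  {CE}: card=2000; try (C,hash)→1520, (E,merge)→2520, (C,merge)→2640, (E,nl_idx)→2720, (E,hash)→3360, (E,nl)→16080 …(+1); best=1520 via (C,hash)
  {AC}: card=3200; try (C,hash)→1920, (A,merge)→4720, (C,merge)→5040, (A,hash)→7360, (A,nl)→32080, (C,nl)→32400; best=1920 via (C,hash)
  {BC}: card=800; try (B,hash)→760, (C,merge)→1040, (B,merge)→1070, (C,hash)→1220, (C,nl)→4050, (B,nl)→4080; best=760 via (B,hash)
  {CD}: card=2000; try (C,hash)→1920, (D,merge)→4720, (C,merge)→5040, (D,hash)→7360, (D,nl)→32080, (C,nl)→32400; best=1920 via (C,hash)
  {AE}: card=40000; try (E,hash)→4000, (A,merge)→6000, (E,merge)→6200, (A,hash)→7600, (E,nl_idx)→43600, (A,nl)→80200 …(+1); best=4000 via (E,hash)
  {BE}: card=200; try (E,nl_idx)→650, (B,hash)→1000, (E,merge)→2200, (B,merge)→2350, (E,hash)→3300, (E,nl)→10050 …(+1); best=650 via (E,nl_idx)
  {DE}: card=3200; try (E,hash)→4000, (D,merge)→6000, (E,merge)→6200, (E,nl_idx)→6800, (D,hash)→7600, (D,nl)→80200 …(+1); best=4000 via (E,hash)
  {AB}: card=4000; try (B,hash)→1400, (A,merge)→4400, (B,merge)→4750, (A,hash)→7300, (A,nl)→20050, (B,nl)→20400; best=1400 via (B,hash)
  {AD}: card=4000; try (D,hash)→8000, (A,hash)→8000, (D,merge)→8400, (A,merge)→8400, (D,nl)→160400, (A,nl)→160400; best=8000 via (D,hash)
  {BD}: card=2500; try (B,hash)→1400, (D,merge)→4400, (B,merge)→4750, (D,hash)→7300, (D,nl)→20050, (B,nl)→20400; best=1400 via (B,hash)
  {ACE}: card=40000; try (E,hash)→8320, (A,hash)→10720, (A,merge)→29520, (C,hash)→45120, (E,merge)→45320, (E,nl_idx)→67520 …(+4); best=8320 via (E,hash)
  {BCE}: card=400; try (C,hash)→1970, (C,merge)→3090, (B,hash)→4120, (E,hash)→4760, (E,nl_idx)→7560, (E,merge)→11360 …(+4); best=1970 via (C,hash)
  {CDE}: card=2000; try (E,hash)→7120, (C,hash)→8320, (D,hash)→10720, (E,nl_idx)→19920, (E,merge)→27720, (D,merge)→29520 …(+4); best=7120 via (E,hash)
  {ABC}: card=6400; try (B,hash)→5720, (C,hash)→6520, (A,hash)→8760, (A,merge)→13560, (B,merge)→43870, (C,merge)→54040 …(+3); best=5720 via (B,hash)
  {ACD}: card=2000; try (A,hash)→11120, (D,hash)→12320, (C,hash)→13120, (A,merge)→29920, (D,merge)→47520, (C,merge)→60640 …(+3); best=11120 via (A,hash)
  {BCD}: card=2500; try (B,hash)→4520, (C,hash)→5020, (D,hash)→8760, (D,merge)→13560, (B,merge)→26270, (C,merge)→34540 …(+3); best=4520 via (B,hash)
  {ABE}: card=8000; try (A,merge)→6450, (A,hash)→8050, (E,hash)→8600, (E,nl_idx)→41400, (B,hash)→44600, (E,merge)→55200 …(+4); best=6450 via (A,merge)
  {ADE}: card=16000; try (A,hash)→14400, (E,hash)→15200, (A,merge)→49600, (D,hash)→51200, (E,nl_idx)→56000, (E,merge)→61800 …(+4); best=14400 via (A,hash)
  {BDE}: card=400; try (D,merge)→6450, (E,hash)→7100, (B,hash)→7800, (D,hash)→8050, (E,nl_idx)→21800, (E,merge)→35700 …(+4); best=6450 via (D,merge)
  {ABD}: card=5000; try (A,hash)→11100, (D,hash)→12600, (B,hash)→12600, (A,merge)→37900, (D,merge)→57400, (B,merge)→60350 …(+3); best=11100 via (A,hash)
  {ABCE}: card=1600; try (A,hash)→9570, (A,merge)→9970, (E,hash)→15320, (C,hash)→15570, (B,hash)→48920, (E,nl_idx)→58520 …(+7); best=9570 via (A,hash)
  {ACDE}: card=1000; try (E,hash)→16320, (A,hash)→16320, (E,nl_idx)→28120, (C,hash)→31520, (A,merge)→35120, (E,merge)→36920 …(+7); best=16320 via (E,hash)
  {BCDE}: card=50; try (C,hash)→7970, (D,hash)→9570, (B,hash)→9720, (D,merge)→9970, (E,hash)→10220, (C,merge)→11090 …(+7); best=7970 via (C,hash)
  {ABCD}: card=500; try (B,hash)→13720, (A,hash)→14220, (C,hash)→17220, (D,hash)→19320, (B,merge)→35470, (A,merge)→41020 …(+6); best=13720 via (B,hash)
  {ABDE}: card=400; try (A,hash)→14050, (A,merge)→14450, (E,hash)→19300, (D,hash)→21650, (B,hash)→31000, (E,nl_idx)→51500 …(+7); best=14050 via (A,hash)
  {ABCDE}: card=5; try (A,merge)→12320, (A,hash)→15220, (C,hash)→15570, (E,hash)→17420, (E,nl_idx)→17725, (B,hash)→17920 …(+10); best=12320 via (A,merge)

cost=12320; order=B,E,D,C,A; methods=nl_idx,merge,hash,merge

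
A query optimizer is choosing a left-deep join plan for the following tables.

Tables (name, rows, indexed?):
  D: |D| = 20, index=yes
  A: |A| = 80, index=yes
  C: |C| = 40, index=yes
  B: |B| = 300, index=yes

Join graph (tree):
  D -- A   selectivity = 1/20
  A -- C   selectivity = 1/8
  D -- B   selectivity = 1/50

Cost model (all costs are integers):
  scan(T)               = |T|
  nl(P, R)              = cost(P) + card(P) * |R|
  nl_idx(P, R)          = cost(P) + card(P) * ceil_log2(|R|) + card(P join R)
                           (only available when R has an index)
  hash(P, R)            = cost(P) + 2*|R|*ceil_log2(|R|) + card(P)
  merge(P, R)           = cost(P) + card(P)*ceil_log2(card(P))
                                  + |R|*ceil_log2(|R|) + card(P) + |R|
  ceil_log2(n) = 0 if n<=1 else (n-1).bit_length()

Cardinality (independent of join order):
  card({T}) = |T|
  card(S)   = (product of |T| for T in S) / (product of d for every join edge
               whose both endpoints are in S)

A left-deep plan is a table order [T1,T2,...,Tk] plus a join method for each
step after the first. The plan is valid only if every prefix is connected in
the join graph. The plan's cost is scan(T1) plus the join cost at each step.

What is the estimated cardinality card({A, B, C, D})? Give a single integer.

2400

Tables in S: A(80), B(300), C(40), D(20)
Edges inside S: D-A(d=20), A-C(d=8), D-B(d=50)
numerator = 80 * 300 * 40 * 20 = 19200000
denominator = 20 * 8 * 50 = 8000
card(S) = 19200000 / 8000 = 2400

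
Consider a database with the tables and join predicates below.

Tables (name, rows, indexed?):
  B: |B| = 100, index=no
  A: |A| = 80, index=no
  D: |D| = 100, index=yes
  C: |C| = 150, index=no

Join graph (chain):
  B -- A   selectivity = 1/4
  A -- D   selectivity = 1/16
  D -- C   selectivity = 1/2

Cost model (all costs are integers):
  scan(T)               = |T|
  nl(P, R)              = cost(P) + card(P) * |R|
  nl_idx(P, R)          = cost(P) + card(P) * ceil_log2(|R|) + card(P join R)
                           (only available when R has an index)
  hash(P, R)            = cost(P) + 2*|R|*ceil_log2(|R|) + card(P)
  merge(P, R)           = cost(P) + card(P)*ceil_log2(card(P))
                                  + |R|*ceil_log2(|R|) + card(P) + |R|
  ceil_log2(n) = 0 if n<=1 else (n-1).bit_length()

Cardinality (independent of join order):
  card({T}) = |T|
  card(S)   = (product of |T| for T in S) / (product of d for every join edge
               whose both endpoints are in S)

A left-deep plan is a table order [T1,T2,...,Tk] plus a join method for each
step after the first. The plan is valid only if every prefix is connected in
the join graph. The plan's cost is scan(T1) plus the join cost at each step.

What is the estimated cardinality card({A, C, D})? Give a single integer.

Tables in S: A(80), C(150), D(100)
Edges inside S: A-D(d=16), D-C(d=2)
numerator = 80 * 150 * 100 = 1200000
denominator = 16 * 2 = 32
card(S) = 1200000 / 32 = 37500

37500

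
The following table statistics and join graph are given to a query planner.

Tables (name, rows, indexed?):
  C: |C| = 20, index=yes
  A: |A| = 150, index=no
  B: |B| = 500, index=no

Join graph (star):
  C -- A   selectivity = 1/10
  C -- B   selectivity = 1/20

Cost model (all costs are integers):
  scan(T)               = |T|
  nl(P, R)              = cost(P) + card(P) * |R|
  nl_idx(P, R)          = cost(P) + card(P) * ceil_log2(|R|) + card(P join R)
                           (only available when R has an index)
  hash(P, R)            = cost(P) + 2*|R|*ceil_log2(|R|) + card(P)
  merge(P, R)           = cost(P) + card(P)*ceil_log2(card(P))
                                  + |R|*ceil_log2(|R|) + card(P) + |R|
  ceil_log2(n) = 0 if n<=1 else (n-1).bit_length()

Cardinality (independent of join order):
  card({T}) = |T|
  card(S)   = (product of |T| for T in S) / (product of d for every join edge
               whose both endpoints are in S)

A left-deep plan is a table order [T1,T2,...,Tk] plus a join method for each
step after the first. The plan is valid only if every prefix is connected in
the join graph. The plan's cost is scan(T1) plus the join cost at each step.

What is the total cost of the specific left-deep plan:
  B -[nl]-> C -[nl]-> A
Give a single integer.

85500

step 1: scan B: cost=500, card=500
step 2: join C via nl
    card(P join C) = 500*20/(20) = 500
    cost = 500 + 500*20 = 10500
step 3: join A via nl
    card(P join A) = 500*150/(10) = 7500
    cost = 10500 + 500*150 = 85500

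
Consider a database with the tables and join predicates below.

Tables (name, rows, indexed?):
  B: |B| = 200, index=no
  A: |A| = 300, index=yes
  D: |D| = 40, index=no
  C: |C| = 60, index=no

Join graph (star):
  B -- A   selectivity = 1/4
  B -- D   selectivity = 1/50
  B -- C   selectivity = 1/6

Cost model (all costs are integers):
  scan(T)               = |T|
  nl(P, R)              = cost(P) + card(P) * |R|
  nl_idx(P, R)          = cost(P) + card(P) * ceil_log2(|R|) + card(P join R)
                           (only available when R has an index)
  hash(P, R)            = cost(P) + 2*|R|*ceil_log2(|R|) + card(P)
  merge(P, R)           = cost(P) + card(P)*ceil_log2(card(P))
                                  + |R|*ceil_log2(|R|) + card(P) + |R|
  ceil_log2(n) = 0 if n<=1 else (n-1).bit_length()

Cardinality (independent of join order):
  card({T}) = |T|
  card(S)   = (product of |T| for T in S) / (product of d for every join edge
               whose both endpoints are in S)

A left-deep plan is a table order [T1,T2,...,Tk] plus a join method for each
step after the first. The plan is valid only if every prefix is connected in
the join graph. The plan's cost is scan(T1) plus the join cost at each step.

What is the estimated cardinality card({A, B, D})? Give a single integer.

12000

Tables in S: A(300), B(200), D(40)
Edges inside S: B-A(d=4), B-D(d=50)
numerator = 300 * 200 * 40 = 2400000
denominator = 4 * 50 = 200
card(S) = 2400000 / 200 = 12000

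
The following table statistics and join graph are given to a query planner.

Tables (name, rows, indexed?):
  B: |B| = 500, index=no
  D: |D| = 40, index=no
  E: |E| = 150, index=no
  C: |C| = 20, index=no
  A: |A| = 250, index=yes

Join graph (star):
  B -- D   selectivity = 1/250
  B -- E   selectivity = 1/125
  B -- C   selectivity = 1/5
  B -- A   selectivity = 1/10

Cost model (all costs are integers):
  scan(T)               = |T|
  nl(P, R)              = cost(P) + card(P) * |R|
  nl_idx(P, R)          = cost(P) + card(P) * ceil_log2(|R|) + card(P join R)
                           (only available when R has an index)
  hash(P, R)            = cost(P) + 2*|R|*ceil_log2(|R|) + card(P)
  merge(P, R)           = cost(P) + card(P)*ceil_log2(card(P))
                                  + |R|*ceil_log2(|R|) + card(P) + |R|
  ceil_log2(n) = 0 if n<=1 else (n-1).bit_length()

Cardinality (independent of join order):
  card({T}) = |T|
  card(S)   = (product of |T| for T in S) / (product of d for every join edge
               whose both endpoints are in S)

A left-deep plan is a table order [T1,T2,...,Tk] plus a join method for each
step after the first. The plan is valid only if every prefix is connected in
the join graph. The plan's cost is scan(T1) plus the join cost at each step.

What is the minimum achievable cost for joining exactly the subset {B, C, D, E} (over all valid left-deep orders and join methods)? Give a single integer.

3766

Selinger DP over subsets of {B,C,D,E}:
  {B}: scan cost=500, card=500
  {D}: scan cost=40, card=40
  {E}: scan cost=150, card=150
  {C}: scan cost=20, card=20
  {BD}: card=80; try (D,hash)→1480, (B,merge)→5320, (D,merge)→5780, (B,hash)→9080, (B,nl)→20040, (D,nl)→20500; best=1480 via (D,hash)
  {BE}: card=600; try (E,hash)→3400, (B,merge)→6500, (E,merge)→6850, (B,hash)→9300, (B,nl)→75150, (E,nl)→75500; best=3400 via (E,hash)
  {BC}: card=2000; try (C,hash)→1200, (B,merge)→5140, (C,merge)→5620, (B,hash)→9040, (B,nl)→10020, (C,nl)→10500; best=1200 via (C,hash)
  {BDE}: card=96; try (E,merge)→3470, (E,hash)→3960, (D,hash)→4480, (D,merge)→10280, (E,nl)→13480, (D,nl)→27400; best=3470 via (E,merge)
  {BCD}: card=320; try (C,hash)→1760, (C,merge)→2240, (C,nl)→3080, (D,hash)→3680, (D,merge)→25480, (D,nl)→81200; best=1760 via (C,hash)
  {BCE}: card=2400; try (C,hash)→4200, (E,hash)→5600, (C,merge)→10120, (C,nl)→15400, (E,merge)→26550, (E,nl)→301200; best=4200 via (C,hash)
  {BCDE}: card=384; try (C,hash)→3766, (C,merge)→4358, (E,hash)→4480, (C,nl)→5390, (E,merge)→6310, (D,hash)→7080 …(+3); best=3766 via (C,hash)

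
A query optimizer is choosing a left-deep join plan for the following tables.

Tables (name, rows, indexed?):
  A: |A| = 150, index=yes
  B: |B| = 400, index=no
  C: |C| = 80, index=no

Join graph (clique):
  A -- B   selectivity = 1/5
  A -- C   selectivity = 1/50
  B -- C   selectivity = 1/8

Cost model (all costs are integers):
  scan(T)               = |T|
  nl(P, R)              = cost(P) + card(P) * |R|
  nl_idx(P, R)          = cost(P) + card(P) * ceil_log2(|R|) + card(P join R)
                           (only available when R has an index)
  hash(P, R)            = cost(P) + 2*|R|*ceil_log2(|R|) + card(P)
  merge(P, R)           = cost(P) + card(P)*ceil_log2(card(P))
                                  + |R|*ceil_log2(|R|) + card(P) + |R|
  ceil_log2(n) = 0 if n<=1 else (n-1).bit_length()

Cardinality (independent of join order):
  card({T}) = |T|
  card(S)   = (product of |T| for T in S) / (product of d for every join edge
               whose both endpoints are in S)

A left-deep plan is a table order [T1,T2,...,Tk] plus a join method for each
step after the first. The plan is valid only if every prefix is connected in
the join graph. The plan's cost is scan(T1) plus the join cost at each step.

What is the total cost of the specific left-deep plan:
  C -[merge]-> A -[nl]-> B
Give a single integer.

step 1: scan C: cost=80, card=80
step 2: join A via merge
    card(P join A) = 80*150/(50) = 240
    cost = 80 + 80*7 + 150*8 + 80 + 150 = 2070
step 3: join B via nl
    card(P join B) = 240*400/(5*8) = 2400
    cost = 2070 + 240*400 = 98070

98070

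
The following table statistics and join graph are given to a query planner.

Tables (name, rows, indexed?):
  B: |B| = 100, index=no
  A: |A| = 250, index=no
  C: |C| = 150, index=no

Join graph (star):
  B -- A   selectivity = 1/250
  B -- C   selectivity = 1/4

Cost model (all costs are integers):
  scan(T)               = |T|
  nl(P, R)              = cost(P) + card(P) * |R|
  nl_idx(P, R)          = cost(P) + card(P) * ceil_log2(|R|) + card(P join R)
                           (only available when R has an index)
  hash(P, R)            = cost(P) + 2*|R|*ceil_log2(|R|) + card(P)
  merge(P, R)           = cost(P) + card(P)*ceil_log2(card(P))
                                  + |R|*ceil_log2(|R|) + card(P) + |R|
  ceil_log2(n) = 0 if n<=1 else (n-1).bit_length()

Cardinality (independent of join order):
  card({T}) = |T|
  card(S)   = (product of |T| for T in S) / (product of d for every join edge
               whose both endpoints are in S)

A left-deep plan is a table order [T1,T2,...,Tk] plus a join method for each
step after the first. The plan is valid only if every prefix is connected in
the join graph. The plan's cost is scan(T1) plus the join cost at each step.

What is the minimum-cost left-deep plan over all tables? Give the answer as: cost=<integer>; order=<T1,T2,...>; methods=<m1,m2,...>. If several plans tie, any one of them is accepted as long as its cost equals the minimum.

Selinger DP (subsets sized 1..n):
  {B}: scan cost=100, card=100
  {A}: scan cost=250, card=250
  {C}: scan cost=150, card=150
  {AB}: card=100; try (B,hash)→1900, (A,merge)→3150, (B,merge)→3300, (A,hash)→4200, (A,nl)→25100, (B,nl)→25250; best=1900 via (B,hash)
  {BC}: card=3750; try (B,hash)→1700, (C,merge)→2250, (B,merge)→2300, (C,hash)→2600, (C,nl)→15100, (B,nl)→15150; best=1700 via (B,hash)
  {ABC}: card=3750; try (C,merge)→4050, (C,hash)→4400, (A,hash)→9450, (C,nl)→16900, (A,merge)→52700, (A,nl)→939200; best=4050 via (C,merge)

cost=4050; order=A,B,C; methods=hash,merge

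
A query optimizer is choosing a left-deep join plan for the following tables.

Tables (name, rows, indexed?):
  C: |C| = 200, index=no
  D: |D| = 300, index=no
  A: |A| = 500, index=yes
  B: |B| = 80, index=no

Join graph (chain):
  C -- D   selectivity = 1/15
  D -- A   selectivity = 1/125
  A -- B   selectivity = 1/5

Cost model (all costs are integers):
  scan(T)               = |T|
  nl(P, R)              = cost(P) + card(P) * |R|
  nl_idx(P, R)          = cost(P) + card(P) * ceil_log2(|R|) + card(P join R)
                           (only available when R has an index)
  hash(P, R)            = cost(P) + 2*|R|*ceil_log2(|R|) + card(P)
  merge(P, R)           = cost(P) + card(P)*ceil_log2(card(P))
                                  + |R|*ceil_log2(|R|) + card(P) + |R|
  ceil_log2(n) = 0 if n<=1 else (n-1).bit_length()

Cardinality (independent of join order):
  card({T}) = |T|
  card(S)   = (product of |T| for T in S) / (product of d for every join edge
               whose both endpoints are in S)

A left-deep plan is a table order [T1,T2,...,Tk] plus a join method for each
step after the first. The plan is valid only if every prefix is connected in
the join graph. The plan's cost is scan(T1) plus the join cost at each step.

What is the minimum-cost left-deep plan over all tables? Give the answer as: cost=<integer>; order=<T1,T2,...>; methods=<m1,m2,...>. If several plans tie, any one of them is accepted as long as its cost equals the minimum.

cost=25720; order=D,A,C,B; methods=nl_idx,hash,hash

Selinger DP (subsets sized 1..n):
  {C}: scan cost=200, card=200
  {D}: scan cost=300, card=300
  {A}: scan cost=500, card=500
  {B}: scan cost=80, card=80
  {CD}: card=4000; try (C,hash)→3800, (D,merge)→5000, (C,merge)→5100, (D,hash)→5800, (D,nl)→60200, (C,nl)→60300; best=3800 via (C,hash)
  {AD}: card=1200; try (A,nl_idx)→4200, (D,hash)→6400, (A,merge)→8300, (D,merge)→8500, (A,hash)→9600, (A,nl)→150300 …(+1); best=4200 via (A,nl_idx)
  {AB}: card=8000; try (B,hash)→2120, (A,merge)→5720, (B,merge)→6140, (A,nl_idx)→8800, (A,hash)→9160, (A,nl)→40080 …(+1); best=2120 via (B,hash)
  {ACD}: card=16000; try (C,hash)→8600, (A,hash)→16800, (C,merge)→20400, (A,nl_idx)→55800, (A,merge)→60800, (C,nl)→244200 …(+1); best=8600 via (C,hash)
  {ABD}: card=19200; try (B,hash)→6520, (D,hash)→15520, (B,merge)→19240, (B,nl)→100200, (D,merge)→117120, (D,nl)→2402120; best=6520 via (B,hash)
  {ABCD}: card=256000; try (B,hash)→25720, (C,hash)→28920, (B,merge)→249240, (C,merge)→315520, (B,nl)→1288600, (C,nl)→3846520; best=25720 via (B,hash)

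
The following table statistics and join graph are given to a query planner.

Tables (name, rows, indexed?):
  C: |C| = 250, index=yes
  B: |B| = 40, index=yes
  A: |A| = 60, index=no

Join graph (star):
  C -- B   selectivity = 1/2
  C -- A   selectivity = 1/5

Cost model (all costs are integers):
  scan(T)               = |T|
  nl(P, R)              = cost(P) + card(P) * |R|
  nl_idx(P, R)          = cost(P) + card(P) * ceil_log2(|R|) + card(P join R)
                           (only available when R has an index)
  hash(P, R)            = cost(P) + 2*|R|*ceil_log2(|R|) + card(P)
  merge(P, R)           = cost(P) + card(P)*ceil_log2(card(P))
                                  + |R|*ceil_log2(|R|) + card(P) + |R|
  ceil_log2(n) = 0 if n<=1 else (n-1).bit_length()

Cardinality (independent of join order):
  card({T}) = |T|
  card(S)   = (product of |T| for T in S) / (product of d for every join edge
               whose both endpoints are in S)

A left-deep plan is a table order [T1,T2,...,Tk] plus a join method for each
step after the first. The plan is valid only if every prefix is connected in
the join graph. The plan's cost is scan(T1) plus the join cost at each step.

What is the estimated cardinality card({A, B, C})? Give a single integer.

Tables in S: A(60), B(40), C(250)
Edges inside S: C-B(d=2), C-A(d=5)
numerator = 60 * 40 * 250 = 600000
denominator = 2 * 5 = 10
card(S) = 600000 / 10 = 60000

60000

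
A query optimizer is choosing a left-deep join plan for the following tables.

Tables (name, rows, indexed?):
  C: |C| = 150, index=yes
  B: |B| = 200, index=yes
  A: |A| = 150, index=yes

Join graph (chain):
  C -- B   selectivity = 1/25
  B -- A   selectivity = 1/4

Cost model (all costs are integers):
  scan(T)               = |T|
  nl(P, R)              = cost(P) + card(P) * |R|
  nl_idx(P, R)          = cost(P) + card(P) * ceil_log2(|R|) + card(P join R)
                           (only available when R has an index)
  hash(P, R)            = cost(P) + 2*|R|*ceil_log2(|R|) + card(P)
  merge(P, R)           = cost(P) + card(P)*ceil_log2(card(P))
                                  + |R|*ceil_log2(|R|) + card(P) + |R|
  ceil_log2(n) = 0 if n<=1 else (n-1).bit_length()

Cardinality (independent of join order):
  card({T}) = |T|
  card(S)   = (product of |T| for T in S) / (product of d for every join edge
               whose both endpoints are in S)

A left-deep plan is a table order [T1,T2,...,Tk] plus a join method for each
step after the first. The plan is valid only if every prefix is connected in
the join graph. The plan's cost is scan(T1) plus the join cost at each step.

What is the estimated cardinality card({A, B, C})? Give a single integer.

Tables in S: A(150), B(200), C(150)
Edges inside S: C-B(d=25), B-A(d=4)
numerator = 150 * 200 * 150 = 4500000
denominator = 25 * 4 = 100
card(S) = 4500000 / 100 = 45000

45000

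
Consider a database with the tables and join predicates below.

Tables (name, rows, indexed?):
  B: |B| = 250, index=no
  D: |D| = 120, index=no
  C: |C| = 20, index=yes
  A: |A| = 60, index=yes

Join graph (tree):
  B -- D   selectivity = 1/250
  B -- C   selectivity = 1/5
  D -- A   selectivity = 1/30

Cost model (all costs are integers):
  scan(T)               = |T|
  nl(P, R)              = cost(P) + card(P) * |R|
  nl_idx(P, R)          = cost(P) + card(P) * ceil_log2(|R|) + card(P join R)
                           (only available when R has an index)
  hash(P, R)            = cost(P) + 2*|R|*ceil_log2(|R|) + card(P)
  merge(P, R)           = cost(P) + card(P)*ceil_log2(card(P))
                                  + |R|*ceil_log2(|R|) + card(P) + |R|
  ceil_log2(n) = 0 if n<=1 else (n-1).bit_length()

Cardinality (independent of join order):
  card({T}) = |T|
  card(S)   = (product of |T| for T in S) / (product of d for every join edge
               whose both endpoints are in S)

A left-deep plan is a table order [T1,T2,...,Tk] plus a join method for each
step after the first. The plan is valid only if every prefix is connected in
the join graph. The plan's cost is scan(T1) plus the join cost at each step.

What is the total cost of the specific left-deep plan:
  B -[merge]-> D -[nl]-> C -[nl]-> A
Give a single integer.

34660

step 1: scan B: cost=250, card=250
step 2: join D via merge
    card(P join D) = 250*120/(250) = 120
    cost = 250 + 250*8 + 120*7 + 250 + 120 = 3460
step 3: join C via nl
    card(P join C) = 120*20/(5) = 480
    cost = 3460 + 120*20 = 5860
step 4: join A via nl
    card(P join A) = 480*60/(30) = 960
    cost = 5860 + 480*60 = 34660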